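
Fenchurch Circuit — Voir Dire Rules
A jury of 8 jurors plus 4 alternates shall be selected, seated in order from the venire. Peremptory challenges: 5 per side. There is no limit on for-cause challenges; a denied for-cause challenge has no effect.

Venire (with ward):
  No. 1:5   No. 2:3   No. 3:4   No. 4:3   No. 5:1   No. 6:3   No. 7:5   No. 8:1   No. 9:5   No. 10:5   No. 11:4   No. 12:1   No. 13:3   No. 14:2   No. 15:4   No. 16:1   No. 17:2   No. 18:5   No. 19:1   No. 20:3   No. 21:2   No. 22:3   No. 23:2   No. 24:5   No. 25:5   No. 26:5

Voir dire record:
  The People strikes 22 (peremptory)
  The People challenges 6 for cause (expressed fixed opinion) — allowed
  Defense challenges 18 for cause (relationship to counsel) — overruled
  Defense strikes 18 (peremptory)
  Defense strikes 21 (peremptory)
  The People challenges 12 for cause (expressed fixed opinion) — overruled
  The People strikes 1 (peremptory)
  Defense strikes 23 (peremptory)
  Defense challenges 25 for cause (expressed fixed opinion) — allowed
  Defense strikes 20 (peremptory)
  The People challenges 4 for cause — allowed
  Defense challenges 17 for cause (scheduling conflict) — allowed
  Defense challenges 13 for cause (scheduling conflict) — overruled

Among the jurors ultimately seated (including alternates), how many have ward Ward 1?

Removed: #1, #4, #6, #17, #18, #20, #21, #22, #23, #25.
Seated (12 incl. alternates): #2, #3, #5, #7, #8, #9, #10, #11, #12, #13, #14, #15.
Of those, in Ward 1: #5, #8, #12 → 3.

3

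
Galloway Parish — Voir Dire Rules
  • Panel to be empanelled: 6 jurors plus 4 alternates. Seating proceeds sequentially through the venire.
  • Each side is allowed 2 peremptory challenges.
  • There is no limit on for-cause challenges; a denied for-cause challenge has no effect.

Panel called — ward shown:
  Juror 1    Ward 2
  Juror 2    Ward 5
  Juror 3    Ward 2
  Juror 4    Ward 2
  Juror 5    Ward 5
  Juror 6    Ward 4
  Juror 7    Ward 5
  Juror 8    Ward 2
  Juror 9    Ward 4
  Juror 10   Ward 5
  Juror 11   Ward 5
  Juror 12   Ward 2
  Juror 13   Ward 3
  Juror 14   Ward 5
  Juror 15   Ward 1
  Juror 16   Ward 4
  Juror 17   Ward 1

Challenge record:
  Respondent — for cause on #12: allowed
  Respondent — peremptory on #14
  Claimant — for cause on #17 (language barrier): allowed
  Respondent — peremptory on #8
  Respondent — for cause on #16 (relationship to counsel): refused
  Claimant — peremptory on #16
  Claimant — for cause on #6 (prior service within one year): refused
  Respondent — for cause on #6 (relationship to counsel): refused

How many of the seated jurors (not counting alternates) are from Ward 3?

0

Removed: #8, #12, #14, #16, #17.
Seated jurors 1–6: #1, #2, #3, #4, #5, #6 (alternates #7, #9, #10, #11 not counted).
None of those are in Ward 3 → 0.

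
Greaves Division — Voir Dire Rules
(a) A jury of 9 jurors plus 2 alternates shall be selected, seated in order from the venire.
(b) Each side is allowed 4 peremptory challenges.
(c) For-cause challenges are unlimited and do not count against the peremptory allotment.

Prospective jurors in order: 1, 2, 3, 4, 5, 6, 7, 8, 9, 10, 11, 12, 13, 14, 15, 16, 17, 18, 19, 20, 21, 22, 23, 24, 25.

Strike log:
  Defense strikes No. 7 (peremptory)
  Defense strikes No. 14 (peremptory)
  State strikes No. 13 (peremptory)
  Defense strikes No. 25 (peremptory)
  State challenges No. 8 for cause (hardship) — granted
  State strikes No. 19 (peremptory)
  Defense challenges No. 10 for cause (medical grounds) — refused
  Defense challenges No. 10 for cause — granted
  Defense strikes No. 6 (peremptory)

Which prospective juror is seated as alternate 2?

Removed: #6, #7, #8, #10, #13, #14, #19, #25.
Seating in order: seats 1–9 → #1, #2, #3, #4, #5, #9, #11, #12, #15; alternates → #16, #17.
So alternate 2 is #17.

17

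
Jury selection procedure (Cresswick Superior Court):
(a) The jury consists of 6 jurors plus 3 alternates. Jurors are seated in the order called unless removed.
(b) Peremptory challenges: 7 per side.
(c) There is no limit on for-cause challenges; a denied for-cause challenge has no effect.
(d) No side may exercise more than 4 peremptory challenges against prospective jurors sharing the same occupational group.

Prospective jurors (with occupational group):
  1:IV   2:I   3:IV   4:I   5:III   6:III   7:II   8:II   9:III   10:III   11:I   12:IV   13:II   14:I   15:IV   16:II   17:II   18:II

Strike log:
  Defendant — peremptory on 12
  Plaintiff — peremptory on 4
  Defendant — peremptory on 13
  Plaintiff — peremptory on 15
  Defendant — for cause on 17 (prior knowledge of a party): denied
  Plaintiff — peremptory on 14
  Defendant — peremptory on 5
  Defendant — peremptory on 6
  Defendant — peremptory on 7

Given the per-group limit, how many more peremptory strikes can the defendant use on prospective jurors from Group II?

Defendant peremptories so far: #12, #13, #5, #6, #7 — 5 of 7 used, 2 left overall.
Against Group II: #13, #7 — 2 used; per-group cap 4 leaves 2.
Binding limit: min(2, 2) = 2.

2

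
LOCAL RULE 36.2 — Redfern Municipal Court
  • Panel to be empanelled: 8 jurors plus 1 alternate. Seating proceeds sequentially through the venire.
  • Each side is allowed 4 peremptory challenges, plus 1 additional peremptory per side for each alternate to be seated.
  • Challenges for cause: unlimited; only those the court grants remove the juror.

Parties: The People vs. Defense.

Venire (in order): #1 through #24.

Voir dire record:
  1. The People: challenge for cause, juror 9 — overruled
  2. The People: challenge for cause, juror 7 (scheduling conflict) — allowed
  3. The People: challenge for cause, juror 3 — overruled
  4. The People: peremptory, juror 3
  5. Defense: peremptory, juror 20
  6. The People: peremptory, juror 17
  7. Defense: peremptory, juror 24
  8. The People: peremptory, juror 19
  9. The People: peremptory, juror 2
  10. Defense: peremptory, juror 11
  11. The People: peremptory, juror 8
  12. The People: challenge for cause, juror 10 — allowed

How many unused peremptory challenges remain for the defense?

2

Defense allotment: 4 base + 1 × 1 alternate = 5.
Defense peremptories used: #20, #24, #11 — 3.
Remaining: 5 − 3 = 2.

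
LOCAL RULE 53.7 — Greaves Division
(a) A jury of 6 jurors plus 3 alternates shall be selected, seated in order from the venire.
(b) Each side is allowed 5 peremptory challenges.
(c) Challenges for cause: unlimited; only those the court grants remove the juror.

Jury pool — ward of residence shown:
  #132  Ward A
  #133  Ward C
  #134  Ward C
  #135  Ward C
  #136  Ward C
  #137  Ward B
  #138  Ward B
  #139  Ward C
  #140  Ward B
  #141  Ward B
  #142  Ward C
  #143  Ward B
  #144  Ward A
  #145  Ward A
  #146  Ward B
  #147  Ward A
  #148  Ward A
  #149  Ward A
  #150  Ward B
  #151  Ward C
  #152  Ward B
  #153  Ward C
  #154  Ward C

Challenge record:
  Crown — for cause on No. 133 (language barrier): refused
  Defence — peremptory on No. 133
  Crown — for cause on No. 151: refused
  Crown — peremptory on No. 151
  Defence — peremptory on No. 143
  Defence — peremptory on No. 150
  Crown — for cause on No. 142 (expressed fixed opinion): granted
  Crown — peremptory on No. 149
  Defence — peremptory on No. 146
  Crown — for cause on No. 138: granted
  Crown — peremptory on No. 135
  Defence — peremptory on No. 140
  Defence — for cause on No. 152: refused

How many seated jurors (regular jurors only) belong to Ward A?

1

Removed: #133, #135, #138, #140, #142, #143, #146, #149, #150, #151.
Seated jurors 1–6: #132, #134, #136, #137, #139, #141 (alternates #144, #145, #147 not counted).
Of those, in Ward A: #132 → 1.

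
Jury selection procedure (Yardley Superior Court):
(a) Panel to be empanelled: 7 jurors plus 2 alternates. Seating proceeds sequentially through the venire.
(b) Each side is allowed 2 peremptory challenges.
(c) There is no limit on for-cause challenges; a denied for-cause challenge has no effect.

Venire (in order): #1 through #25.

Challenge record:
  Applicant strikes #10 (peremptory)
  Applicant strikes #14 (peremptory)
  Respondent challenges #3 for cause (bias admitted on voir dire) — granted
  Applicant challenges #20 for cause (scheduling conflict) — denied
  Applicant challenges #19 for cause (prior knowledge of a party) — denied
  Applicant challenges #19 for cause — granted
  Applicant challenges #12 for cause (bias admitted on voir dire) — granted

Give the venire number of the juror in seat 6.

7

Removed: #3, #10, #12, #14, #19. (#20 stays — for-cause denied.)
Seating in order: seats 1–7 → #1, #2, #4, #5, #6, #7, #8; alternates → #9, #11.
So seat 6 is #7.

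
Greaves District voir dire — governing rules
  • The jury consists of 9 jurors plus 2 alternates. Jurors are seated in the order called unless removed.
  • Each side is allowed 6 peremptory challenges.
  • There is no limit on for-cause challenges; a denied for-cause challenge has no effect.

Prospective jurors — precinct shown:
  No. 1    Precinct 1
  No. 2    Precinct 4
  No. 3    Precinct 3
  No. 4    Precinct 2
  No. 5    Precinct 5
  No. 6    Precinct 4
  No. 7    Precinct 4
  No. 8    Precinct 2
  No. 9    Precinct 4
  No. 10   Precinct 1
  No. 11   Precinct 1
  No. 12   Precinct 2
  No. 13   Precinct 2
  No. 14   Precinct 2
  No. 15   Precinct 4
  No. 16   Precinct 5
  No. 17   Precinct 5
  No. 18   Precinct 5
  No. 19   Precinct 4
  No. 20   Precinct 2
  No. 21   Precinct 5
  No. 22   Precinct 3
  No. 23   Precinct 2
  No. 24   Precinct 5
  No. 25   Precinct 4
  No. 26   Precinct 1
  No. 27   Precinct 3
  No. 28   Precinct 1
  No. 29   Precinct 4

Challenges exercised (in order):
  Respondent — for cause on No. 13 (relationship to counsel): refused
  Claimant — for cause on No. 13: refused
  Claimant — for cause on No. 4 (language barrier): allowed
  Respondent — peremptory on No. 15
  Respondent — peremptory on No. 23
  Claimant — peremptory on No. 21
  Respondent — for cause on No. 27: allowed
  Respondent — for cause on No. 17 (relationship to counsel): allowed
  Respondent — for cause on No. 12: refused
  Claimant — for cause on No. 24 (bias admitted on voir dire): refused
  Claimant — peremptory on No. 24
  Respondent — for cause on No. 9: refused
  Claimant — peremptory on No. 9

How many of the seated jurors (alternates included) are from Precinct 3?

Removed: #4, #9, #15, #17, #21, #23, #24, #27.
Seated (11 incl. alternates): #1, #2, #3, #5, #6, #7, #8, #10, #11, #12, #13.
Of those, in Precinct 3: #3 → 1.

1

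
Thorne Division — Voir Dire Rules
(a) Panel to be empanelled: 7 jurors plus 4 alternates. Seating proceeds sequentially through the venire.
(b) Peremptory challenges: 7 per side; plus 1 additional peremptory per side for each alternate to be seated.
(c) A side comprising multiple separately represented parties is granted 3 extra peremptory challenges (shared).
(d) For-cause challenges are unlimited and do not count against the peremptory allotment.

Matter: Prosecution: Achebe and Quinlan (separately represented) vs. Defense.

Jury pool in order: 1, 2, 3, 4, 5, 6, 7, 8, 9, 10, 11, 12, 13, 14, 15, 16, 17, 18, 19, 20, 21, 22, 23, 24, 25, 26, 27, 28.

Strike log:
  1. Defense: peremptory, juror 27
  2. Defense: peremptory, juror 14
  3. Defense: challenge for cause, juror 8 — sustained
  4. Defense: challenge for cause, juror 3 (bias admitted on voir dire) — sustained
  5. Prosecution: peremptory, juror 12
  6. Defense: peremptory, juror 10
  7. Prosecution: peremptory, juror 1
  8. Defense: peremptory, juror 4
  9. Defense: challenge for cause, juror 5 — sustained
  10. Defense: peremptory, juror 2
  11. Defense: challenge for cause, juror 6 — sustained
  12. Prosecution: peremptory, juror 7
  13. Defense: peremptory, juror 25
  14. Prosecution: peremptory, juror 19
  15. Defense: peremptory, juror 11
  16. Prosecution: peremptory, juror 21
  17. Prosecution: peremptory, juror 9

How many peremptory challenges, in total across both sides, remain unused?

Prosecution allotment: 7 base + 1 × 4 alternates + 3 multi-party = 14. Defense allotment: 7 base + 1 × 4 alternates = 11.
Prosecution peremptories used: #12, #1, #7, #19, #21, #9 — 6.
Defense peremptories used: #27, #14, #10, #4, #2, #25, #11 — 7 (for-cause on #8, #3, #5, #6 don't count).
Remaining: (14 − 6) + (11 − 7) = 12.

12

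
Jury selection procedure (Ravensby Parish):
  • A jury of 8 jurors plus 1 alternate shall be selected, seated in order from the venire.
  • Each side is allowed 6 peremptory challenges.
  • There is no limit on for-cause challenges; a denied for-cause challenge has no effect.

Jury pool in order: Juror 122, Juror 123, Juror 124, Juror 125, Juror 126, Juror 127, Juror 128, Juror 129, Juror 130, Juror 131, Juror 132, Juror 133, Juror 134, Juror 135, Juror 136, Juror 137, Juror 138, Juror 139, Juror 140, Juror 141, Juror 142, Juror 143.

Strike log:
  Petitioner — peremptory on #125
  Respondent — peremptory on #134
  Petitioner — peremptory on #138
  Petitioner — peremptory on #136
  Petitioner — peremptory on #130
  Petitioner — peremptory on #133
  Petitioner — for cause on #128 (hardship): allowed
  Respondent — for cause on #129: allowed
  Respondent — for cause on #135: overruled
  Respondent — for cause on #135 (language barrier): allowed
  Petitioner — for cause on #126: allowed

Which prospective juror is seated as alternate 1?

140

Removed: #125, #126, #128, #129, #130, #133, #134, #135, #136, #138.
Seating in order: seats 1–8 → #122, #123, #124, #127, #131, #132, #137, #139; alternates → #140.
So alternate 1 is #140.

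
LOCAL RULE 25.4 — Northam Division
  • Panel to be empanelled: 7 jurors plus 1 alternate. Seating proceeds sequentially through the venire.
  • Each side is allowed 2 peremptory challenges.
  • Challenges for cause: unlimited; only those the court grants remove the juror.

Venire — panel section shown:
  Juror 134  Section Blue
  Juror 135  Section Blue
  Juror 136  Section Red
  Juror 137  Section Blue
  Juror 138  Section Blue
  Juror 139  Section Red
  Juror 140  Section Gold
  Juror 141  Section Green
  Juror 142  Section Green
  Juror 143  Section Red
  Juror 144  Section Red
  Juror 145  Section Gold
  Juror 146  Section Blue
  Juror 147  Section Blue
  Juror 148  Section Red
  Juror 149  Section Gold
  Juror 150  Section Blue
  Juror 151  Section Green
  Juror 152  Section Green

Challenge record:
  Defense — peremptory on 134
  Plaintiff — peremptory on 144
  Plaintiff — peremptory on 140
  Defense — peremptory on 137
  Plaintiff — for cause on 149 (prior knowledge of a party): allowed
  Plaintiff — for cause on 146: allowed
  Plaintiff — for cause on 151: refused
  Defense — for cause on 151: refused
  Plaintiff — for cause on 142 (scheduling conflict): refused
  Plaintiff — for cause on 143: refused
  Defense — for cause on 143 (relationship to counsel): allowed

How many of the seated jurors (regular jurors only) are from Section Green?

2

Removed: #134, #137, #140, #143, #144, #146, #149.
Seated jurors 1–7: #135, #136, #138, #139, #141, #142, #145 (alternates #147 not counted).
Of those, in Section Green: #141, #142 → 2.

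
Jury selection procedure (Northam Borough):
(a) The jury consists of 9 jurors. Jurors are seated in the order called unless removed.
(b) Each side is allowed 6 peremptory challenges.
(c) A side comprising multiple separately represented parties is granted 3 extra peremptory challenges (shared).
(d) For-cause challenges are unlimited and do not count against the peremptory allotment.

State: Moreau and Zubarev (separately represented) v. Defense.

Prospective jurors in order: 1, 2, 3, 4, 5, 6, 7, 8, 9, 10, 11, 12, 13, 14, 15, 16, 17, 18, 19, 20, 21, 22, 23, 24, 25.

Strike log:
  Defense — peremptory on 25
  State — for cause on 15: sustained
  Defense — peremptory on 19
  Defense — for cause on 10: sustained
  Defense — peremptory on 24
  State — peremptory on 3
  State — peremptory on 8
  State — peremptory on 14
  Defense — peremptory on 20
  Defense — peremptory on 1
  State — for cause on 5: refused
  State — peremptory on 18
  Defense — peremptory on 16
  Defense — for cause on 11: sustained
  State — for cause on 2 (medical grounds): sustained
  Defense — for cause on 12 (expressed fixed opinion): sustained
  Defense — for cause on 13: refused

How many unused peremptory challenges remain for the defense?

0

Defense allotment: 6.
Defense peremptories used: #25, #19, #24, #20, #1, #16 — 6 (for-cause on #10, #11, #12, #13 don't count).
Remaining: 6 − 6 = 0.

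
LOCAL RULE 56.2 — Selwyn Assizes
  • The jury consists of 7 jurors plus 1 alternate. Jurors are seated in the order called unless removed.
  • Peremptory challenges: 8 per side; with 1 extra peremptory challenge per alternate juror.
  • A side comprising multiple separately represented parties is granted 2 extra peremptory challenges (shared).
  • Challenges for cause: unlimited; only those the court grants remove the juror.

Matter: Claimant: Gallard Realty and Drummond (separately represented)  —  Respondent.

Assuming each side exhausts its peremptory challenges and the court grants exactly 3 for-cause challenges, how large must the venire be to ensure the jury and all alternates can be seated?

Seats to fill: 7 + 1 alternates = 8.
Peremptories — Claimant: 8 + 1×1 + 2 = 11; Respondent: 8 + 1×1 = 9; total 20.
For-cause removals: 3.
Minimum venire: 8 + 20 + 3 = 31.

31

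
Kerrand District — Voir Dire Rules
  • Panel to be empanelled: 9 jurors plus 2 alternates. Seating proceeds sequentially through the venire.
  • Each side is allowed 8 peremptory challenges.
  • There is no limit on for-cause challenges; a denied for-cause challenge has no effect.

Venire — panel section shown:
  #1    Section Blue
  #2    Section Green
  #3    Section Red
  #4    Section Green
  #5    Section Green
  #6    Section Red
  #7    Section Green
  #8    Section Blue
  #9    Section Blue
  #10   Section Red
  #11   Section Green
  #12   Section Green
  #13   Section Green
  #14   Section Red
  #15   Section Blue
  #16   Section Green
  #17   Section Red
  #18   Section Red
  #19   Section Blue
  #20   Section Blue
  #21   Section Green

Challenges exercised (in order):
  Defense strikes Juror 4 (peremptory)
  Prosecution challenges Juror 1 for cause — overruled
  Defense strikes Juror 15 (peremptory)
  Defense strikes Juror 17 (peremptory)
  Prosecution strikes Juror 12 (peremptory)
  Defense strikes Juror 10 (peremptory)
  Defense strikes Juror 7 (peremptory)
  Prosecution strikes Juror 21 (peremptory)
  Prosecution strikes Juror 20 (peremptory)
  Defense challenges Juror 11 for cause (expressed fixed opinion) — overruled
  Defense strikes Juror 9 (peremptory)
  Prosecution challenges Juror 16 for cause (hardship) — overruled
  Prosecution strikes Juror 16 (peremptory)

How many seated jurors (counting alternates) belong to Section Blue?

Removed: #4, #7, #9, #10, #12, #15, #16, #17, #20, #21.
Seated (11 incl. alternates): #1, #2, #3, #5, #6, #8, #11, #13, #14, #18, #19.
Of those, in Section Blue: #1, #8, #19 → 3.

3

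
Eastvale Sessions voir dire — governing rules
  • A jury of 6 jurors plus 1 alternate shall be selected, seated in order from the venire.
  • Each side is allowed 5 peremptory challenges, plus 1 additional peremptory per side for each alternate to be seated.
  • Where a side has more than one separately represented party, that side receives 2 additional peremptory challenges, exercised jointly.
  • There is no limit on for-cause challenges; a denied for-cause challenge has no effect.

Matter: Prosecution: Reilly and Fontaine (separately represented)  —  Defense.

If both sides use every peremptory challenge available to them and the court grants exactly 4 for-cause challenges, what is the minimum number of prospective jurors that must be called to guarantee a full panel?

Seats to fill: 6 + 1 alternates = 7.
Peremptories — Prosecution: 5 + 1×1 + 2 = 8; Defense: 5 + 1×1 = 6; total 14.
For-cause removals: 4.
Minimum venire: 7 + 14 + 4 = 25.

25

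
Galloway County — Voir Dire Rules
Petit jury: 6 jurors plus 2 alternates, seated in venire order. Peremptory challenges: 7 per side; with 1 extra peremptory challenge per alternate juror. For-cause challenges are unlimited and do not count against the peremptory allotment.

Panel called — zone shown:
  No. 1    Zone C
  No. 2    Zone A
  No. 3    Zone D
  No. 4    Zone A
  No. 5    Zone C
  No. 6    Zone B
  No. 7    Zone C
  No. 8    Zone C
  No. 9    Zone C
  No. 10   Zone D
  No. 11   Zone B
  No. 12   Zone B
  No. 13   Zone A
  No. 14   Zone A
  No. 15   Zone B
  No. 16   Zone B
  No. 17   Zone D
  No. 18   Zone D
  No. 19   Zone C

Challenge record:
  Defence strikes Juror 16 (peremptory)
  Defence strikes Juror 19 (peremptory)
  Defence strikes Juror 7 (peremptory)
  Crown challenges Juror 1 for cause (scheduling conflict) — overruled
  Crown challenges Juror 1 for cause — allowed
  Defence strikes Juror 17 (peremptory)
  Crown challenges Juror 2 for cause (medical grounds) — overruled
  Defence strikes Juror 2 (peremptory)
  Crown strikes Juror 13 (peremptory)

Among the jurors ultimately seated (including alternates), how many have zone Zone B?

Removed: #1, #2, #7, #13, #16, #17, #19.
Seated (8 incl. alternates): #3, #4, #5, #6, #8, #9, #10, #11.
Of those, in Zone B: #6, #11 → 2.

2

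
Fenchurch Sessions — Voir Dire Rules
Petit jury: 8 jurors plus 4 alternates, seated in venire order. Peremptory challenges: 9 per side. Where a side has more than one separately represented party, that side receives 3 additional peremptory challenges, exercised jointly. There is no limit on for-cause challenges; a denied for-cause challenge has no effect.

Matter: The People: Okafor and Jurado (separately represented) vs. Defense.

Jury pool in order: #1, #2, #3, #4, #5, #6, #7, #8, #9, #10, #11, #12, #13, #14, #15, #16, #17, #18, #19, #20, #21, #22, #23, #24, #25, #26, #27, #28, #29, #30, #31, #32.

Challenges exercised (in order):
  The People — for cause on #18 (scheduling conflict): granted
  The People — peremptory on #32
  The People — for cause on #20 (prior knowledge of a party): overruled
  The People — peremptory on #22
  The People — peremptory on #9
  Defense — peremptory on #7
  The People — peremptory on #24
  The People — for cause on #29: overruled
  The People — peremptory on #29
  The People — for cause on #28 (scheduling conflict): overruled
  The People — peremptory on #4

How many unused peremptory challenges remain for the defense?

8

Defense allotment: 9.
Defense peremptories used: #7 — 1.
Remaining: 9 − 1 = 8.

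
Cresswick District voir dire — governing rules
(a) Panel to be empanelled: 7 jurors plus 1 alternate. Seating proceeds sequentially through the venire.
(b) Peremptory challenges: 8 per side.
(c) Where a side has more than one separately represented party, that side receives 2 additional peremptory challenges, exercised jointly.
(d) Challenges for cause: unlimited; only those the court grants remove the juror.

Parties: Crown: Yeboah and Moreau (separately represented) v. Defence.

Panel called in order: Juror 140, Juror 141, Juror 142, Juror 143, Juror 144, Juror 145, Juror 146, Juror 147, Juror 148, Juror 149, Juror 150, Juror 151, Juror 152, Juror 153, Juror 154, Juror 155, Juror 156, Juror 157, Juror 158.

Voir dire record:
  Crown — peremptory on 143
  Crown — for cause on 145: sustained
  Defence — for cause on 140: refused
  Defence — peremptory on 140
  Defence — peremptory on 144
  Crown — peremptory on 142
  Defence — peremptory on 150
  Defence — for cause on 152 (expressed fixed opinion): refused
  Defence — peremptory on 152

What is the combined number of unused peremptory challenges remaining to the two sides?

12

Crown allotment: 8 base + 2 multi-party = 10. Defence allotment: 8.
Crown peremptories used: #143, #142 — 2 (the for-cause on #145 doesn't count).
Defence peremptories used: #140, #144, #150, #152 — 4 (for-cause on #140, #152 don't count).
Remaining: (10 − 2) + (8 − 4) = 12.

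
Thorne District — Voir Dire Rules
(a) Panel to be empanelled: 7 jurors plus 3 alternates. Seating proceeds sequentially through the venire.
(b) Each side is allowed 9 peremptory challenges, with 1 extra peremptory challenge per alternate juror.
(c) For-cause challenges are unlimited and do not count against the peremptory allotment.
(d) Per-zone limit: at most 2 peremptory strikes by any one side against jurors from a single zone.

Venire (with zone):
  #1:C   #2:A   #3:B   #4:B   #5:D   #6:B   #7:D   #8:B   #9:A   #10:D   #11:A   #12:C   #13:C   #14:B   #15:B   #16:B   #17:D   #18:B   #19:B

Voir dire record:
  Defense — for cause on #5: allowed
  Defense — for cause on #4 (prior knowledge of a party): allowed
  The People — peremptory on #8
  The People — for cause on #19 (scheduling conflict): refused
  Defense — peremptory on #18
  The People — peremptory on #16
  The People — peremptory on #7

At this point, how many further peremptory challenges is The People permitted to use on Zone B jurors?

0

The People peremptories so far: #8, #16, #7 — 3 of 12 used, 9 left overall.
Against Zone B: #8, #16 — 2 used; per-zone cap 2 leaves 0.
Binding limit: min(9, 0) = 0.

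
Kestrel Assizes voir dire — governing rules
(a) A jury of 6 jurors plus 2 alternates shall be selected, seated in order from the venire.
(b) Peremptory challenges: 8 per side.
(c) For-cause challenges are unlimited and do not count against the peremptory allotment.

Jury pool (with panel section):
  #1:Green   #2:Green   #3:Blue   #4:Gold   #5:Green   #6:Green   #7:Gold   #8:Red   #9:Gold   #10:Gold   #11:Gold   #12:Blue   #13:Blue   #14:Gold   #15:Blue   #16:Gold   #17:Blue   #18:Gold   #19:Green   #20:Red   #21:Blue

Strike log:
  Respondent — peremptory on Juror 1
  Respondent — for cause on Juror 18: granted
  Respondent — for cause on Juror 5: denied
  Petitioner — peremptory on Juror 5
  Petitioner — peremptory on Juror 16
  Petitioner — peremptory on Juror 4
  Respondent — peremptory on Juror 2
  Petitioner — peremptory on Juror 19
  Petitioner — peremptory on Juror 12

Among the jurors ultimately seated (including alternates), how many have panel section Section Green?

1

Removed: #1, #2, #4, #5, #12, #16, #18, #19.
Seated (8 incl. alternates): #3, #6, #7, #8, #9, #10, #11, #13.
Of those, in Section Green: #6 → 1.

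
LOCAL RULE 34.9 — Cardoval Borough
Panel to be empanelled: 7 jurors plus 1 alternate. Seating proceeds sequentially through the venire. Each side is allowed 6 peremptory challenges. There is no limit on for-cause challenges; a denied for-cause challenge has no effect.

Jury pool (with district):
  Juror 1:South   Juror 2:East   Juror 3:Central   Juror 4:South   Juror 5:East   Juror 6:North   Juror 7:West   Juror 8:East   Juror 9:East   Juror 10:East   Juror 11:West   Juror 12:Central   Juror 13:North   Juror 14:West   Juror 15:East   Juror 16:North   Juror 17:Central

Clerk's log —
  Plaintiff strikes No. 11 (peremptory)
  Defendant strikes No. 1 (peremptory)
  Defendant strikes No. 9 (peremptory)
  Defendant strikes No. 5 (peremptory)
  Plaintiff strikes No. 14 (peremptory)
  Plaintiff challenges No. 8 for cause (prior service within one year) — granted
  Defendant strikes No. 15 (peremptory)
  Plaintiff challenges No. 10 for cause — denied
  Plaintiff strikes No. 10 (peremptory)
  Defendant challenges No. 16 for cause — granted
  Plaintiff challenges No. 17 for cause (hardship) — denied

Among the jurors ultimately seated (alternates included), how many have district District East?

Removed: #1, #5, #8, #9, #10, #11, #14, #15, #16.
Seated (8 incl. alternates): #2, #3, #4, #6, #7, #12, #13, #17.
Of those, in District East: #2 → 1.

1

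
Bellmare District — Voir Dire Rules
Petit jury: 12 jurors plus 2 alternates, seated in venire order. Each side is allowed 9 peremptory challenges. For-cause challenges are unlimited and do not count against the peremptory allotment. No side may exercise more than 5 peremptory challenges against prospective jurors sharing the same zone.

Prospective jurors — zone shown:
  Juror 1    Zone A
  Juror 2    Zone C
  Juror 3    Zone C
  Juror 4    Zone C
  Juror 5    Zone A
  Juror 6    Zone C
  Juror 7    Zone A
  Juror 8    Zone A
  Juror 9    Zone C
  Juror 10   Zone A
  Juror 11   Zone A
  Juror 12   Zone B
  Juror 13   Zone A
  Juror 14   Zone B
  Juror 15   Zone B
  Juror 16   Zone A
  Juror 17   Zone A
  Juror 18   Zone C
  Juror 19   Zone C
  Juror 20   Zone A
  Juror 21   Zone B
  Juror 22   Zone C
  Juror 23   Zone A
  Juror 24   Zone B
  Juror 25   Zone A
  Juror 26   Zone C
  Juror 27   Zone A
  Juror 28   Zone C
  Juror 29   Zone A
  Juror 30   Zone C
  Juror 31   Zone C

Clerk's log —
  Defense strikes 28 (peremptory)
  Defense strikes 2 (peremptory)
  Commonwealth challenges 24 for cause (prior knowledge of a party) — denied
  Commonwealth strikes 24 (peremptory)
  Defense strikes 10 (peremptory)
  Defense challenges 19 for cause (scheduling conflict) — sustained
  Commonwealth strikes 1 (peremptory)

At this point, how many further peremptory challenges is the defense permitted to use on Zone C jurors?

3

Defense peremptories so far: #28, #2, #10 — 3 of 9 used, 6 left overall.
Against Zone C: #28, #2 — 2 used; per-zone cap 5 leaves 3.
Binding limit: min(6, 3) = 3.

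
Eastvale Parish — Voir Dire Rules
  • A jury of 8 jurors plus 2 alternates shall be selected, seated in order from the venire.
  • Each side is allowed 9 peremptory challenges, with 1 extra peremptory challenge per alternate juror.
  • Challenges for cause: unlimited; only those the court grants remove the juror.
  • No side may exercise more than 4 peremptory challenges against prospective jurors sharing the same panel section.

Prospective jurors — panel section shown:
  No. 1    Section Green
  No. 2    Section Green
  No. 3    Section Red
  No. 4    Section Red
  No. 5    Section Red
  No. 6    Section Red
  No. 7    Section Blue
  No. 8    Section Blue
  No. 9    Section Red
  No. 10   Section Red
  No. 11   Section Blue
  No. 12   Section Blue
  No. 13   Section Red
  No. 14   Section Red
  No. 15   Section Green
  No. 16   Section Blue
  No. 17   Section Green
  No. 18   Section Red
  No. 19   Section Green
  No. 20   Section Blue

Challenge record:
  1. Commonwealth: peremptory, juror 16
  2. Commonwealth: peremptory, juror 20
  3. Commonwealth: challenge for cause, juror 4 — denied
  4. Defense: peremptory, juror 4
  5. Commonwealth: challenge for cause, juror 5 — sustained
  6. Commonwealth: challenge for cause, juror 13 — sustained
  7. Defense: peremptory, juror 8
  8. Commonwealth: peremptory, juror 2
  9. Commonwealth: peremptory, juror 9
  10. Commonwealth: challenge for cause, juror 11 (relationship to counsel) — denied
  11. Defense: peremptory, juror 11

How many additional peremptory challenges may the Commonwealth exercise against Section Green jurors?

3

Commonwealth peremptories so far: #16, #20, #2, #9 — 4 of 11 used, 7 left overall.
Against Section Green: #2 — 1 used; per-section cap 4 leaves 3.
Binding limit: min(7, 3) = 3.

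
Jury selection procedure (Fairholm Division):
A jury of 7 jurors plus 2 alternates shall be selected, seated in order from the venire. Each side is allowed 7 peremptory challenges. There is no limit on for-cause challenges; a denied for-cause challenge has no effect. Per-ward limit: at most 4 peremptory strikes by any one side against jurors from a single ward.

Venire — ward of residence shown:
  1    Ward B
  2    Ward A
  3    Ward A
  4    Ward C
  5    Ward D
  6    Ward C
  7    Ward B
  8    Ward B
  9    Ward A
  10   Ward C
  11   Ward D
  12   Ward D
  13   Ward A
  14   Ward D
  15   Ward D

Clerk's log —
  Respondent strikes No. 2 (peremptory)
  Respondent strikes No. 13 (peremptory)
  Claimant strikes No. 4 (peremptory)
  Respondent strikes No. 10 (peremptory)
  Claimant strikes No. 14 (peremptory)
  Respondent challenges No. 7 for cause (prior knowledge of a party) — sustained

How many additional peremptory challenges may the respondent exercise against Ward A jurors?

Respondent peremptories so far: #2, #13, #10 — 3 of 7 used, 4 left overall.
Against Ward A: #2, #13 — 2 used; per-ward cap 4 leaves 2.
Binding limit: min(4, 2) = 2.

2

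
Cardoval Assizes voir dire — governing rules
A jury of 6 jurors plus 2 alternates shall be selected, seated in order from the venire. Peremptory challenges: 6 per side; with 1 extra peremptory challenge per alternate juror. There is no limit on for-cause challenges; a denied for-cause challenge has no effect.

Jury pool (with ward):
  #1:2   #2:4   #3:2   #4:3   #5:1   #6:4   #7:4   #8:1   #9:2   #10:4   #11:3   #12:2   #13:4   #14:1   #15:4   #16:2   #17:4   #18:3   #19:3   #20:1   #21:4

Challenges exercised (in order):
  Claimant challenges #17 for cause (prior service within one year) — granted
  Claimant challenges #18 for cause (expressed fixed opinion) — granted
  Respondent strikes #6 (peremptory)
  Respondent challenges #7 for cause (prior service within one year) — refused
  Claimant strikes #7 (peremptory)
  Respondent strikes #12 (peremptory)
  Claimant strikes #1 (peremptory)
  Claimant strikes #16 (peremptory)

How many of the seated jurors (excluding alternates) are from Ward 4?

1

Removed: #1, #6, #7, #12, #16, #17, #18.
Seated jurors 1–6: #2, #3, #4, #5, #8, #9 (alternates #10, #11 not counted).
Of those, in Ward 4: #2 → 1.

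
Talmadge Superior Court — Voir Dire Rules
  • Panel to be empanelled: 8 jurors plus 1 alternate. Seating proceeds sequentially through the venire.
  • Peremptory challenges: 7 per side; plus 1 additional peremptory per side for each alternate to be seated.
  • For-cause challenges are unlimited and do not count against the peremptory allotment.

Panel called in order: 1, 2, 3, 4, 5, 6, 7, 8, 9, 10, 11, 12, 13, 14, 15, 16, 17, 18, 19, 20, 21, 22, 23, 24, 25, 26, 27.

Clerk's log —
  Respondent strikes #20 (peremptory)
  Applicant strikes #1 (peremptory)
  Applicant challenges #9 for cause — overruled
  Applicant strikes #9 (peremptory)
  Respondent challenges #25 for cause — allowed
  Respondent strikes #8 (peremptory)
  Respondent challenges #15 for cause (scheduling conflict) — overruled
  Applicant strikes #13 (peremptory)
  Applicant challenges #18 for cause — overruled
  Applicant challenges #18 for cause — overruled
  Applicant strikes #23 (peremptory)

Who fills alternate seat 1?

Removed: #1, #8, #9, #13, #20, #23, #25. (#15, #18 stay — for-cause denied.)
Seating in order: seats 1–8 → #2, #3, #4, #5, #6, #7, #10, #11; alternates → #12.
So alternate 1 is #12.

12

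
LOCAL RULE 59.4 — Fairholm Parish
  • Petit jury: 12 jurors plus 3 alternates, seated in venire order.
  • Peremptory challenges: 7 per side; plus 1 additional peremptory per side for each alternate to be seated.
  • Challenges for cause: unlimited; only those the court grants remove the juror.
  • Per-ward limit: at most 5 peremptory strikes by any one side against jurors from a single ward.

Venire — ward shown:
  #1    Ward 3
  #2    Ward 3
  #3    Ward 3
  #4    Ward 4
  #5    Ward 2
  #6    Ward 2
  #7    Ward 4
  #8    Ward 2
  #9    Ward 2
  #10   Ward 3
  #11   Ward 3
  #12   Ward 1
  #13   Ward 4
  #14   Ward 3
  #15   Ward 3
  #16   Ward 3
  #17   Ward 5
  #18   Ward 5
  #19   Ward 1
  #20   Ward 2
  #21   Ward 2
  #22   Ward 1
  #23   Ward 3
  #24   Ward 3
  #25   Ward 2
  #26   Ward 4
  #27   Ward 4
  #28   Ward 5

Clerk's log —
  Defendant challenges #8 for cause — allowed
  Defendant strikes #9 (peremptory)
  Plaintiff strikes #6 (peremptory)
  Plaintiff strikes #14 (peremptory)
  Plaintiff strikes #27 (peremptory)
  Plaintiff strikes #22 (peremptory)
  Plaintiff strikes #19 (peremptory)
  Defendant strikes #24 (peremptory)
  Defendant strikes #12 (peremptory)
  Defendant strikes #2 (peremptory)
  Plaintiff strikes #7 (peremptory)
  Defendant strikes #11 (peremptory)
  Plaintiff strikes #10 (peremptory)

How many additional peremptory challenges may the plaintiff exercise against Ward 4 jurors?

3

Plaintiff peremptories so far: #6, #14, #27, #22, #19, #7, #10 — 7 of 10 used, 3 left overall.
Against Ward 4: #27, #7 — 2 used; per-ward cap 5 leaves 3.
Binding limit: min(3, 3) = 3.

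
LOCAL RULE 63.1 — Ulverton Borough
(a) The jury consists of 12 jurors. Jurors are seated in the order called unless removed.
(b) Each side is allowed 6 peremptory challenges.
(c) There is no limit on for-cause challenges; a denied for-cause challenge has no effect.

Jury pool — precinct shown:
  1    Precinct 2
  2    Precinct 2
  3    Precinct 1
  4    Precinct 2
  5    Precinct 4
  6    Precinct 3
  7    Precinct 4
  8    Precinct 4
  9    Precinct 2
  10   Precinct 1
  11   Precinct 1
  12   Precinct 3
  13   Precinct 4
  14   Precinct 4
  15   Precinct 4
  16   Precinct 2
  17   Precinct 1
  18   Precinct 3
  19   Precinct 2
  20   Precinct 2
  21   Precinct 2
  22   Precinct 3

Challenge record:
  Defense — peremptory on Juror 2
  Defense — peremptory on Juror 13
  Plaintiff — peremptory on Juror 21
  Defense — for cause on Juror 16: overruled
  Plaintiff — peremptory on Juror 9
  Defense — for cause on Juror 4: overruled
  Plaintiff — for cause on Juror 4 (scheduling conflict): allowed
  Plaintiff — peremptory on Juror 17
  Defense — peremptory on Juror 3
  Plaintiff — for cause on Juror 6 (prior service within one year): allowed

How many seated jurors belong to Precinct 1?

2

Removed: #2, #3, #4, #6, #9, #13, #17, #21.
Seated jurors 1–12: #1, #5, #7, #8, #10, #11, #12, #14, #15, #16, #18, #19.
Of those, in Precinct 1: #10, #11 → 2.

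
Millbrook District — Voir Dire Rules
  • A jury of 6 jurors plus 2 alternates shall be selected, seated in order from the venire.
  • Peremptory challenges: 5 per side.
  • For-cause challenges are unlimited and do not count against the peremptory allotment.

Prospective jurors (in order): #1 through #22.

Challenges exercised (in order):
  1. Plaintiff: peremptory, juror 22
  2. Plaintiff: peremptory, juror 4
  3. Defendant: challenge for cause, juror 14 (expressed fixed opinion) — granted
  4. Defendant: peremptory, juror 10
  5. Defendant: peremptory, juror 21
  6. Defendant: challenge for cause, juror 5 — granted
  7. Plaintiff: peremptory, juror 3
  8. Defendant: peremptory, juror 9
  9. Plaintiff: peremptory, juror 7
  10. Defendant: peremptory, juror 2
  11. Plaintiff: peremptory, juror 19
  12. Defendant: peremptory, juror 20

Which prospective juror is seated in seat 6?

Removed: #2, #3, #4, #5, #7, #9, #10, #14, #19, #20, #21, #22.
Seating in order: seats 1–6 → #1, #6, #8, #11, #12, #13; alternates → #15, #16.
So seat 6 is #13.

13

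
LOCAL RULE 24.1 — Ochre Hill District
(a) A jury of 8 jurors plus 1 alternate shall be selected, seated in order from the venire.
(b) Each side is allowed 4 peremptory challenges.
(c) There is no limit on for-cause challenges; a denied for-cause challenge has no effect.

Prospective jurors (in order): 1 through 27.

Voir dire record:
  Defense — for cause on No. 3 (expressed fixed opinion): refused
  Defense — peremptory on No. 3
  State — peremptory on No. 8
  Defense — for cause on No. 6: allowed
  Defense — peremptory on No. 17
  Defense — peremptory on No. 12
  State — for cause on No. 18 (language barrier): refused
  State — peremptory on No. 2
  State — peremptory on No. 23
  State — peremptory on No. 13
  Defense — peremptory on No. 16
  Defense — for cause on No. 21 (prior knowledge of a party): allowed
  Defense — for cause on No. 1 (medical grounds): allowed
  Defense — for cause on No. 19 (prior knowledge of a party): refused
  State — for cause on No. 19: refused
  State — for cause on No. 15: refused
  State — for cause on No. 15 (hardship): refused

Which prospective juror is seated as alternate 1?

Removed: #1, #2, #3, #6, #8, #12, #13, #16, #17, #21, #23. (#15, #18, #19 stay — for-cause denied.)
Seating in order: seats 1–8 → #4, #5, #7, #9, #10, #11, #14, #15; alternates → #18.
So alternate 1 is #18.

18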